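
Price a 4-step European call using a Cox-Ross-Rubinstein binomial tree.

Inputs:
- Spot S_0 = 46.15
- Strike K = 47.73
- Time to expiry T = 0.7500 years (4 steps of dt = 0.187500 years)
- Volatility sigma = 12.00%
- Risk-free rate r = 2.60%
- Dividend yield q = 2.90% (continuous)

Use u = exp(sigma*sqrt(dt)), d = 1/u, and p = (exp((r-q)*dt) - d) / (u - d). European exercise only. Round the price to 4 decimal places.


Answer: Price = V(0,0) = 1.2683

Derivation:
dt = T/N = 0.187500
u = exp(sigma*sqrt(dt)) = 1.053335; d = 1/u = 0.949365
p = (exp((r-q)*dt) - d) / (u - d) = 0.481604
Discount per step: exp(-r*dt) = 0.995137
Stock lattice S(k, i) with i counting down-moves:
  k=0: S(0,0) = 46.1500
  k=1: S(1,0) = 48.6114; S(1,1) = 43.8132
  k=2: S(2,0) = 51.2041; S(2,1) = 46.1500; S(2,2) = 41.5947
  k=3: S(3,0) = 53.9351; S(3,1) = 48.6114; S(3,2) = 43.8132; S(3,3) = 39.4886
  k=4: S(4,0) = 56.8117; S(4,1) = 51.2041; S(4,2) = 46.1500; S(4,3) = 41.5947; S(4,4) = 37.4891
Terminal payoffs V(N, i) = max(S_T - K, 0):
  V(4,0) = 9.081744; V(4,1) = 3.474121; V(4,2) = 0.000000; V(4,3) = 0.000000; V(4,4) = 0.000000
Backward induction: V(k, i) = exp(-r*dt) * [p * V(k+1, i) + (1-p) * V(k+1, i+1)].
  V(3,0) = exp(-r*dt) * [p*9.081744 + (1-p)*3.474121] = 6.144745
  V(3,1) = exp(-r*dt) * [p*3.474121 + (1-p)*0.000000] = 1.665013
  V(3,2) = exp(-r*dt) * [p*0.000000 + (1-p)*0.000000] = 0.000000
  V(3,3) = exp(-r*dt) * [p*0.000000 + (1-p)*0.000000] = 0.000000
  V(2,0) = exp(-r*dt) * [p*6.144745 + (1-p)*1.665013] = 3.803880
  V(2,1) = exp(-r*dt) * [p*1.665013 + (1-p)*0.000000] = 0.797977
  V(2,2) = exp(-r*dt) * [p*0.000000 + (1-p)*0.000000] = 0.000000
  V(1,0) = exp(-r*dt) * [p*3.803880 + (1-p)*0.797977] = 2.234711
  V(1,1) = exp(-r*dt) * [p*0.797977 + (1-p)*0.000000] = 0.382440
  V(0,0) = exp(-r*dt) * [p*2.234711 + (1-p)*0.382440] = 1.268302


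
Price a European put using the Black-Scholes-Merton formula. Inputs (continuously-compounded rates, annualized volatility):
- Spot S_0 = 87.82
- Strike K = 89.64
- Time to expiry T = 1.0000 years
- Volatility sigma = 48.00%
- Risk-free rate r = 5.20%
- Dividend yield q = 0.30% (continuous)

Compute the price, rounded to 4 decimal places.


d1 = (ln(S/K) + (r - q + 0.5*sigma^2) * T) / (sigma * sqrt(T)) = 0.29934920
d2 = d1 - sigma * sqrt(T) = -0.18065080
exp(-rT) = 0.94932887; exp(-qT) = 0.99700450
P = K * exp(-rT) * N(-d2) - S_0 * exp(-qT) * N(-d1)
N(-d1) = 0.38233681; N(-d2) = 0.57167916
P = 89.6400 * 0.94932887 * 0.57167916 - 87.8200 * 0.99700450 * 0.38233681 = 15.1724

Answer: Price = 15.1724


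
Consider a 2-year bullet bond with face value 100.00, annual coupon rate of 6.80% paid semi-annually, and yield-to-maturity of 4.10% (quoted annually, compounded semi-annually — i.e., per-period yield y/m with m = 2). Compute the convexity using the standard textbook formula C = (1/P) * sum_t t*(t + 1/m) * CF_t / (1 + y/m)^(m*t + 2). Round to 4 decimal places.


Coupon per period c = face * coupon_rate / m = 3.400000
Periods per year m = 2; per-period yield y/m = 0.020500
Number of cashflows N = 4
Cashflows (t years, CF_t, discount factor 1/(1+y/m)^(m*t), PV):
  t = 0.5000: CF_t = 3.400000, DF = 0.979912, PV = 3.331700
  t = 1.0000: CF_t = 3.400000, DF = 0.960227, PV = 3.264772
  t = 1.5000: CF_t = 3.400000, DF = 0.940938, PV = 3.199189
  t = 2.0000: CF_t = 103.400000, DF = 0.922036, PV = 95.338541
Price P = sum_t PV_t = 105.134203
Convexity numerator sum_t t*(t + 1/m) * CF_t / (1+y/m)^(m*t + 2):
  t = 0.5000: term = 1.599594
  t = 1.0000: term = 4.702385
  t = 1.5000: term = 9.215844
  t = 2.0000: term = 457.733279
Convexity = (1/P) * sum = 473.251103 / 105.134203 = 4.501400

Answer: Convexity = 4.5014


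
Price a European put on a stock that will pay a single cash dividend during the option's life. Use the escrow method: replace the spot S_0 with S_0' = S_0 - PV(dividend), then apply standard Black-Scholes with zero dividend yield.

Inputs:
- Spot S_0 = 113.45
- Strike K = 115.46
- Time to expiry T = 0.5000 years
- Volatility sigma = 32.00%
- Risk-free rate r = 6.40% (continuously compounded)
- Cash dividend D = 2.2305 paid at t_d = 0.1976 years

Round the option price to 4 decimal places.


PV(D) = D * exp(-r * t_d) = 2.2305 * 0.98743323 = 2.20246982
S_0' = S_0 - PV(D) = 113.4500 - 2.20246982 = 111.24753018
d1 = (ln(S_0'/K) + (r + sigma^2/2)*T) / (sigma*sqrt(T)) = 0.09030448
d2 = d1 - sigma*sqrt(T) = -0.13596969
exp(-rT) = 0.96850658
N(-d1) = 0.46402263; N(-d2) = 0.55407738
P = K * exp(-rT) * N(-d2) - S_0' * N(-d1) = 115.4600 * 0.96850658 * 0.55407738 - 111.24753018 * 0.46402263 = 10.3376

Answer: Price = 10.3376


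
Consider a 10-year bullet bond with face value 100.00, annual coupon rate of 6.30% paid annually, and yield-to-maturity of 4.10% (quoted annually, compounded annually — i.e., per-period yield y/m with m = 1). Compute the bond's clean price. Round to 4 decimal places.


Answer: Price = 117.7555

Derivation:
Coupon per period c = face * coupon_rate / m = 6.300000
Periods per year m = 1; per-period yield y/m = 0.041000
Number of cashflows N = 10
Cashflows (t years, CF_t, discount factor 1/(1+y/m)^(m*t), PV):
  t = 1.0000: CF_t = 6.300000, DF = 0.960615, PV = 6.051873
  t = 2.0000: CF_t = 6.300000, DF = 0.922781, PV = 5.813519
  t = 3.0000: CF_t = 6.300000, DF = 0.886437, PV = 5.584552
  t = 4.0000: CF_t = 6.300000, DF = 0.851524, PV = 5.364604
  t = 5.0000: CF_t = 6.300000, DF = 0.817987, PV = 5.153318
  t = 6.0000: CF_t = 6.300000, DF = 0.785770, PV = 4.950353
  t = 7.0000: CF_t = 6.300000, DF = 0.754823, PV = 4.755382
  t = 8.0000: CF_t = 6.300000, DF = 0.725094, PV = 4.568091
  t = 9.0000: CF_t = 6.300000, DF = 0.696536, PV = 4.388175
  t = 10.0000: CF_t = 106.300000, DF = 0.669103, PV = 71.125604
Price P = sum_t PV_t = 117.755471


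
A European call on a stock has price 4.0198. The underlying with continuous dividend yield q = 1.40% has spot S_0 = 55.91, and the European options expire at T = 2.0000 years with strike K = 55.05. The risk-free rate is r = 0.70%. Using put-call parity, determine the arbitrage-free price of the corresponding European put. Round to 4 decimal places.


Answer: Put price = 3.9382

Derivation:
Put-call parity: C - P = S_0 * exp(-qT) - K * exp(-rT).
S_0 * exp(-qT) = 55.9100 * 0.97238837 = 54.36623359
K * exp(-rT) = 55.0500 * 0.98609754 = 54.28466981
P = C - S*exp(-qT) + K*exp(-rT)
P = 4.0198 - 54.36623359 + 54.28466981 = 3.9382


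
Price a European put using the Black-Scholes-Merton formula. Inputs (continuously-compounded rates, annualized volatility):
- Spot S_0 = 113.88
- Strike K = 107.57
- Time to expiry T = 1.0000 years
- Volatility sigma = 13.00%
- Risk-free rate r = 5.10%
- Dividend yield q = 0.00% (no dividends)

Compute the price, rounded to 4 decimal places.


d1 = (ln(S/K) + (r - q + 0.5*sigma^2) * T) / (sigma * sqrt(T)) = 0.89579588
d2 = d1 - sigma * sqrt(T) = 0.76579588
exp(-rT) = 0.95027867; exp(-qT) = 1.00000000
P = K * exp(-rT) * N(-d2) - S_0 * exp(-qT) * N(-d1)
N(-d1) = 0.18518090; N(-d2) = 0.22189888
P = 107.5700 * 0.95027867 * 0.22189888 - 113.8800 * 1.00000000 * 0.18518090 = 1.5944

Answer: Price = 1.5944


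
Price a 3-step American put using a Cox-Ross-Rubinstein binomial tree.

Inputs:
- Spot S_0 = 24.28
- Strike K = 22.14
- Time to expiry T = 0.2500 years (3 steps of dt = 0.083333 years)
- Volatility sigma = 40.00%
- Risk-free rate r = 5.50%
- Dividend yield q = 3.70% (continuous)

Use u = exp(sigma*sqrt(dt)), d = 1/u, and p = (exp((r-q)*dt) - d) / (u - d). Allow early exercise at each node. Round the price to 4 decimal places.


Answer: Price = V(0,0) = 0.9056

Derivation:
dt = T/N = 0.083333
u = exp(sigma*sqrt(dt)) = 1.122401; d = 1/u = 0.890947
p = (exp((r-q)*dt) - d) / (u - d) = 0.477650
Discount per step: exp(-r*dt) = 0.995427
Stock lattice S(k, i) with i counting down-moves:
  k=0: S(0,0) = 24.2800
  k=1: S(1,0) = 27.2519; S(1,1) = 21.6322
  k=2: S(2,0) = 30.5876; S(2,1) = 24.2800; S(2,2) = 19.2731
  k=3: S(3,0) = 34.3315; S(3,1) = 27.2519; S(3,2) = 21.6322; S(3,3) = 17.1714
Terminal payoffs V(N, i) = max(K - S_T, 0):
  V(3,0) = 0.000000; V(3,1) = 0.000000; V(3,2) = 0.507801; V(3,3) = 4.968641
Backward induction: V(k, i) = exp(-r*dt) * [p * V(k+1, i) + (1-p) * V(k+1, i+1)]; then take max(V_cont, immediate exercise) for American.
  V(2,0) = exp(-r*dt) * [p*0.000000 + (1-p)*0.000000] = 0.000000; exercise = 0.000000; V(2,0) = max -> 0.000000
  V(2,1) = exp(-r*dt) * [p*0.000000 + (1-p)*0.507801] = 0.264037; exercise = 0.000000; V(2,1) = max -> 0.264037
  V(2,2) = exp(-r*dt) * [p*0.507801 + (1-p)*4.968641] = 2.824943; exercise = 2.866851; V(2,2) = max -> 2.866851
  V(1,0) = exp(-r*dt) * [p*0.000000 + (1-p)*0.264037] = 0.137289; exercise = 0.000000; V(1,0) = max -> 0.137289
  V(1,1) = exp(-r*dt) * [p*0.264037 + (1-p)*2.866851] = 1.616192; exercise = 0.507801; V(1,1) = max -> 1.616192
  V(0,0) = exp(-r*dt) * [p*0.137289 + (1-p)*1.616192] = 0.905633; exercise = 0.000000; V(0,0) = max -> 0.905633


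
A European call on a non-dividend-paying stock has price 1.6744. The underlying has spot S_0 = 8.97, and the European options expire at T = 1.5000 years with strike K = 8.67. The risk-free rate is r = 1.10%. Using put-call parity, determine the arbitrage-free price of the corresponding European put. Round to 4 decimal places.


Answer: Put price = 1.2325

Derivation:
Put-call parity: C - P = S_0 * exp(-qT) - K * exp(-rT).
S_0 * exp(-qT) = 8.9700 * 1.00000000 = 8.97000000
K * exp(-rT) = 8.6700 * 0.98363538 = 8.52811874
P = C - S*exp(-qT) + K*exp(-rT)
P = 1.6744 - 8.97000000 + 8.52811874 = 1.2325


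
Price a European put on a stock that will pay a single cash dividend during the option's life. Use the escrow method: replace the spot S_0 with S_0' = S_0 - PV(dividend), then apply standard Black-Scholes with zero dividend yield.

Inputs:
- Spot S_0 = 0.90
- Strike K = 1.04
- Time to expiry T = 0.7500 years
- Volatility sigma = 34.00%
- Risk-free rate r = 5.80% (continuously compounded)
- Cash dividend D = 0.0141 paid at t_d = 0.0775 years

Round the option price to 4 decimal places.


PV(D) = D * exp(-r * t_d) = 0.0141 * 0.99551509 = 0.01403676
S_0' = S_0 - PV(D) = 0.9000 - 0.01403676 = 0.88596324
d1 = (ln(S_0'/K) + (r + sigma^2/2)*T) / (sigma*sqrt(T)) = -0.24945110
d2 = d1 - sigma*sqrt(T) = -0.54389973
exp(-rT) = 0.95743255
N(-d1) = 0.59849407; N(-d2) = 0.70674476
P = K * exp(-rT) * N(-d2) - S_0' * N(-d1) = 1.0400 * 0.95743255 * 0.70674476 - 0.88596324 * 0.59849407 = 0.1735

Answer: Price = 0.1735


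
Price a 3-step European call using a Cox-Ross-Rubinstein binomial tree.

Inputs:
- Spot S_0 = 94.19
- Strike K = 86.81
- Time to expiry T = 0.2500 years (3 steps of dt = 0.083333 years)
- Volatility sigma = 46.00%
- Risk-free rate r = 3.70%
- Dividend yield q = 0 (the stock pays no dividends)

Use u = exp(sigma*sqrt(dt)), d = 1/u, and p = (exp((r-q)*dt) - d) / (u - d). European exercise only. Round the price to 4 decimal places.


dt = T/N = 0.083333
u = exp(sigma*sqrt(dt)) = 1.142011; d = 1/u = 0.875648
p = (exp((r-q)*dt) - d) / (u - d) = 0.478445
Discount per step: exp(-r*dt) = 0.996921
Stock lattice S(k, i) with i counting down-moves:
  k=0: S(0,0) = 94.1900
  k=1: S(1,0) = 107.5660; S(1,1) = 82.4773
  k=2: S(2,0) = 122.8415; S(2,1) = 94.1900; S(2,2) = 72.2211
  k=3: S(3,0) = 140.2864; S(3,1) = 107.5660; S(3,2) = 82.4773; S(3,3) = 63.2403
Terminal payoffs V(N, i) = max(S_T - K, 0):
  V(3,0) = 53.476352; V(3,1) = 20.755997; V(3,2) = 0.000000; V(3,3) = 0.000000
Backward induction: V(k, i) = exp(-r*dt) * [p * V(k+1, i) + (1-p) * V(k+1, i+1)].
  V(2,0) = exp(-r*dt) * [p*53.476352 + (1-p)*20.755997] = 36.298781
  V(2,1) = exp(-r*dt) * [p*20.755997 + (1-p)*0.000000] = 9.900023
  V(2,2) = exp(-r*dt) * [p*0.000000 + (1-p)*0.000000] = 0.000000
  V(1,0) = exp(-r*dt) * [p*36.298781 + (1-p)*9.900023] = 22.461005
  V(1,1) = exp(-r*dt) * [p*9.900023 + (1-p)*0.000000] = 4.722031
  V(0,0) = exp(-r*dt) * [p*22.461005 + (1-p)*4.722031] = 13.168482

Answer: Price = V(0,0) = 13.1685


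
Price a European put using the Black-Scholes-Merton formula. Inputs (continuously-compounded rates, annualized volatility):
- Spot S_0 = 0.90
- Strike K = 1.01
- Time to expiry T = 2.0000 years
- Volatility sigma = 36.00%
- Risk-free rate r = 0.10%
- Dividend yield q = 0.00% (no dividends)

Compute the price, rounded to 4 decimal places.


Answer: Price = 0.2503

Derivation:
d1 = (ln(S/K) + (r - q + 0.5*sigma^2) * T) / (sigma * sqrt(T)) = 0.03199492
d2 = d1 - sigma * sqrt(T) = -0.47712196
exp(-rT) = 0.99800200; exp(-qT) = 1.00000000
P = K * exp(-rT) * N(-d2) - S_0 * exp(-qT) * N(-d1)
N(-d1) = 0.48723805; N(-d2) = 0.68336236
P = 1.0100 * 0.99800200 * 0.68336236 - 0.9000 * 1.00000000 * 0.48723805 = 0.2503


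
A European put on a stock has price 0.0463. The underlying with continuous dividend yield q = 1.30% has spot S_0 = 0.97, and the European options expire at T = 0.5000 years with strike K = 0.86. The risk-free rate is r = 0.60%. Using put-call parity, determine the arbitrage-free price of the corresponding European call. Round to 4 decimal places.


Answer: Call price = 0.1526

Derivation:
Put-call parity: C - P = S_0 * exp(-qT) - K * exp(-rT).
S_0 * exp(-qT) = 0.9700 * 0.99352108 = 0.96371545
K * exp(-rT) = 0.8600 * 0.99700450 = 0.85742387
C = P + S*exp(-qT) - K*exp(-rT)
C = 0.0463 + 0.96371545 - 0.85742387 = 0.1526


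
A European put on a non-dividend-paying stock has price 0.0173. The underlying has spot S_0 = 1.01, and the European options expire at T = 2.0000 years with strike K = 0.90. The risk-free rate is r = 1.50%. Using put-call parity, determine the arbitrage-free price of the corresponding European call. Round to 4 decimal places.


Answer: Call price = 0.1539

Derivation:
Put-call parity: C - P = S_0 * exp(-qT) - K * exp(-rT).
S_0 * exp(-qT) = 1.0100 * 1.00000000 = 1.01000000
K * exp(-rT) = 0.9000 * 0.97044553 = 0.87340098
C = P + S*exp(-qT) - K*exp(-rT)
C = 0.0173 + 1.01000000 - 0.87340098 = 0.1539


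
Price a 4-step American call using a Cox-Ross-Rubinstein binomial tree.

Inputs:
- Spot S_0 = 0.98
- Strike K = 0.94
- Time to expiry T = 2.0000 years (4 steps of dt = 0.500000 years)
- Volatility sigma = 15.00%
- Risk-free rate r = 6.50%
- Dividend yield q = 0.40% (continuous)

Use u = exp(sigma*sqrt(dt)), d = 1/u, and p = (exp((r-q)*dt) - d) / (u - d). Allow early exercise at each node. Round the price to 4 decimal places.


Answer: Price = V(0,0) = 0.1700

Derivation:
dt = T/N = 0.500000
u = exp(sigma*sqrt(dt)) = 1.111895; d = 1/u = 0.899365
p = (exp((r-q)*dt) - d) / (u - d) = 0.619228
Discount per step: exp(-r*dt) = 0.968022
Stock lattice S(k, i) with i counting down-moves:
  k=0: S(0,0) = 0.9800
  k=1: S(1,0) = 1.0897; S(1,1) = 0.8814
  k=2: S(2,0) = 1.2116; S(2,1) = 0.9800; S(2,2) = 0.7927
  k=3: S(3,0) = 1.3472; S(3,1) = 1.0897; S(3,2) = 0.8814; S(3,3) = 0.7129
  k=4: S(4,0) = 1.4979; S(4,1) = 1.2116; S(4,2) = 0.9800; S(4,3) = 0.7927; S(4,4) = 0.6412
Terminal payoffs V(N, i) = max(S_T - K, 0):
  V(4,0) = 0.557896; V(4,1) = 0.271585; V(4,2) = 0.040000; V(4,3) = 0.000000; V(4,4) = 0.000000
Backward induction: V(k, i) = exp(-r*dt) * [p * V(k+1, i) + (1-p) * V(k+1, i+1)]; then take max(V_cont, immediate exercise) for American.
  V(3,0) = exp(-r*dt) * [p*0.557896 + (1-p)*0.271585] = 0.434523; exercise = 0.407156; V(3,0) = max -> 0.434523
  V(3,1) = exp(-r*dt) * [p*0.271585 + (1-p)*0.040000] = 0.177539; exercise = 0.149657; V(3,1) = max -> 0.177539
  V(3,2) = exp(-r*dt) * [p*0.040000 + (1-p)*0.000000] = 0.023977; exercise = 0.000000; V(3,2) = max -> 0.023977
  V(3,3) = exp(-r*dt) * [p*0.000000 + (1-p)*0.000000] = 0.000000; exercise = 0.000000; V(3,3) = max -> 0.000000
  V(2,0) = exp(-r*dt) * [p*0.434523 + (1-p)*0.177539] = 0.325905; exercise = 0.271585; V(2,0) = max -> 0.325905
  V(2,1) = exp(-r*dt) * [p*0.177539 + (1-p)*0.023977] = 0.115260; exercise = 0.040000; V(2,1) = max -> 0.115260
  V(2,2) = exp(-r*dt) * [p*0.023977 + (1-p)*0.000000] = 0.014373; exercise = 0.000000; V(2,2) = max -> 0.014373
  V(1,0) = exp(-r*dt) * [p*0.325905 + (1-p)*0.115260] = 0.237840; exercise = 0.149657; V(1,0) = max -> 0.237840
  V(1,1) = exp(-r*dt) * [p*0.115260 + (1-p)*0.014373] = 0.074387; exercise = 0.000000; V(1,1) = max -> 0.074387
  V(0,0) = exp(-r*dt) * [p*0.237840 + (1-p)*0.074387] = 0.169987; exercise = 0.040000; V(0,0) = max -> 0.169987


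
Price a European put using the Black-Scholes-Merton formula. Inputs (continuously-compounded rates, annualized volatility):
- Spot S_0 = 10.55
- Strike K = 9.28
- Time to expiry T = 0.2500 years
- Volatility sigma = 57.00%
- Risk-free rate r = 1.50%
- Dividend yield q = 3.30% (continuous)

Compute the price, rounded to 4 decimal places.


Answer: Price = 0.6104

Derivation:
d1 = (ln(S/K) + (r - q + 0.5*sigma^2) * T) / (sigma * sqrt(T)) = 0.57676075
d2 = d1 - sigma * sqrt(T) = 0.29176075
exp(-rT) = 0.99625702; exp(-qT) = 0.99178394
P = K * exp(-rT) * N(-d2) - S_0 * exp(-qT) * N(-d1)
N(-d1) = 0.28205054; N(-d2) = 0.38523478
P = 9.2800 * 0.99625702 * 0.38523478 - 10.5500 * 0.99178394 * 0.28205054 = 0.6104


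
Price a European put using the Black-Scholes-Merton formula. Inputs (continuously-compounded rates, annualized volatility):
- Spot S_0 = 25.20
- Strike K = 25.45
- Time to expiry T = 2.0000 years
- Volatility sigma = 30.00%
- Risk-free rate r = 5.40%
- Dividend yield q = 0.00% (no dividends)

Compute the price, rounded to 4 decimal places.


d1 = (ln(S/K) + (r - q + 0.5*sigma^2) * T) / (sigma * sqrt(T)) = 0.44342254
d2 = d1 - sigma * sqrt(T) = 0.01915847
exp(-rT) = 0.89762760; exp(-qT) = 1.00000000
P = K * exp(-rT) * N(-d2) - S_0 * exp(-qT) * N(-d1)
N(-d1) = 0.32873007; N(-d2) = 0.49235734
P = 25.4500 * 0.89762760 * 0.49235734 - 25.2000 * 1.00000000 * 0.32873007 = 2.9637

Answer: Price = 2.9637


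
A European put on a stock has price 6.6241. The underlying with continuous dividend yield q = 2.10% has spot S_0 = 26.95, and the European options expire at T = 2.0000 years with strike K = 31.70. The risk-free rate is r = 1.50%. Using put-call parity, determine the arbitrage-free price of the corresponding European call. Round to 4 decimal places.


Answer: Call price = 1.7025

Derivation:
Put-call parity: C - P = S_0 * exp(-qT) - K * exp(-rT).
S_0 * exp(-qT) = 26.9500 * 0.95886978 = 25.84154059
K * exp(-rT) = 31.7000 * 0.97044553 = 30.76312341
C = P + S*exp(-qT) - K*exp(-rT)
C = 6.6241 + 25.84154059 - 30.76312341 = 1.7025


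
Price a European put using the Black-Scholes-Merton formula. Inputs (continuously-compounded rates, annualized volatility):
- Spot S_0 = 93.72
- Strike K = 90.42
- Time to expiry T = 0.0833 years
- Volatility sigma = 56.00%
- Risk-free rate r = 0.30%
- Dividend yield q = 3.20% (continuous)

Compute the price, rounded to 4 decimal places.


Answer: Price = 4.5108

Derivation:
d1 = (ln(S/K) + (r - q + 0.5*sigma^2) * T) / (sigma * sqrt(T)) = 0.28765141
d2 = d1 - sigma * sqrt(T) = 0.12602567
exp(-rT) = 0.99975013; exp(-qT) = 0.99733795
P = K * exp(-rT) * N(-d2) - S_0 * exp(-qT) * N(-d1)
N(-d1) = 0.38680679; N(-d2) = 0.44985580
P = 90.4200 * 0.99975013 * 0.44985580 - 93.7200 * 0.99733795 * 0.38680679 = 4.5108


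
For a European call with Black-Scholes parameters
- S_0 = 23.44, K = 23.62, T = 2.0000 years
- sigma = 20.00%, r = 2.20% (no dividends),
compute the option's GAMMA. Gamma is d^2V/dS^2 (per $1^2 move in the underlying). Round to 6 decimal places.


Answer: Gamma = 0.058021

Derivation:
d1 = 0.2699385580; d2 = -0.0129041545
phi(d1) = 0.3846690419; exp(-qT) = 1.0000000000; exp(-rT) = 0.9569539575
Gamma = exp(-qT) * phi(d1) / (S * sigma * sqrt(T)) = 1.0000000000 * 0.3846690419 / (23.4400 * 0.2000 * 1.4142135624) = 0.058021


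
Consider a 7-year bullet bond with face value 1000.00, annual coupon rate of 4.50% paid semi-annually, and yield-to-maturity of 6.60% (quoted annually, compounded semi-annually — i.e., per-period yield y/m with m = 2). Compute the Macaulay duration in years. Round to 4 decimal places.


Coupon per period c = face * coupon_rate / m = 22.500000
Periods per year m = 2; per-period yield y/m = 0.033000
Number of cashflows N = 14
Cashflows (t years, CF_t, discount factor 1/(1+y/m)^(m*t), PV):
  t = 0.5000: CF_t = 22.500000, DF = 0.968054, PV = 21.781220
  t = 1.0000: CF_t = 22.500000, DF = 0.937129, PV = 21.085401
  t = 1.5000: CF_t = 22.500000, DF = 0.907192, PV = 20.411812
  t = 2.0000: CF_t = 22.500000, DF = 0.878211, PV = 19.759740
  t = 2.5000: CF_t = 22.500000, DF = 0.850156, PV = 19.128500
  t = 3.0000: CF_t = 22.500000, DF = 0.822997, PV = 18.517425
  t = 3.5000: CF_t = 22.500000, DF = 0.796705, PV = 17.925871
  t = 4.0000: CF_t = 22.500000, DF = 0.771254, PV = 17.353215
  t = 4.5000: CF_t = 22.500000, DF = 0.746616, PV = 16.798853
  t = 5.0000: CF_t = 22.500000, DF = 0.722764, PV = 16.262200
  t = 5.5000: CF_t = 22.500000, DF = 0.699675, PV = 15.742691
  t = 6.0000: CF_t = 22.500000, DF = 0.677323, PV = 15.239779
  t = 6.5000: CF_t = 22.500000, DF = 0.655686, PV = 14.752932
  t = 7.0000: CF_t = 1022.500000, DF = 0.634739, PV = 649.021099
Price P = sum_t PV_t = 883.780738
Macaulay numerator sum_t t * PV_t:
  t * PV_t at t = 0.5000: 10.890610
  t * PV_t at t = 1.0000: 21.085401
  t * PV_t at t = 1.5000: 30.617718
  t * PV_t at t = 2.0000: 39.519481
  t * PV_t at t = 2.5000: 47.821249
  t * PV_t at t = 3.0000: 55.552274
  t * PV_t at t = 3.5000: 62.740549
  t * PV_t at t = 4.0000: 69.412860
  t * PV_t at t = 4.5000: 75.594838
  t * PV_t at t = 5.0000: 81.311001
  t * PV_t at t = 5.5000: 86.584803
  t * PV_t at t = 6.0000: 91.438672
  t * PV_t at t = 6.5000: 95.894057
  t * PV_t at t = 7.0000: 4543.147692
Macaulay duration D = (sum_t t * PV_t) / P = 5311.611204 / 883.780738 = 6.010101

Answer: Macaulay duration = 6.0101 years


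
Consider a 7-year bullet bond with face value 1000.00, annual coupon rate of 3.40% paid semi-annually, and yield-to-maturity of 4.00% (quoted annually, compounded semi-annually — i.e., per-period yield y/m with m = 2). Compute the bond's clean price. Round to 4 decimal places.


Answer: Price = 963.6813

Derivation:
Coupon per period c = face * coupon_rate / m = 17.000000
Periods per year m = 2; per-period yield y/m = 0.020000
Number of cashflows N = 14
Cashflows (t years, CF_t, discount factor 1/(1+y/m)^(m*t), PV):
  t = 0.5000: CF_t = 17.000000, DF = 0.980392, PV = 16.666667
  t = 1.0000: CF_t = 17.000000, DF = 0.961169, PV = 16.339869
  t = 1.5000: CF_t = 17.000000, DF = 0.942322, PV = 16.019480
  t = 2.0000: CF_t = 17.000000, DF = 0.923845, PV = 15.705372
  t = 2.5000: CF_t = 17.000000, DF = 0.905731, PV = 15.397424
  t = 3.0000: CF_t = 17.000000, DF = 0.887971, PV = 15.095513
  t = 3.5000: CF_t = 17.000000, DF = 0.870560, PV = 14.799523
  t = 4.0000: CF_t = 17.000000, DF = 0.853490, PV = 14.509336
  t = 4.5000: CF_t = 17.000000, DF = 0.836755, PV = 14.224840
  t = 5.0000: CF_t = 17.000000, DF = 0.820348, PV = 13.945921
  t = 5.5000: CF_t = 17.000000, DF = 0.804263, PV = 13.672472
  t = 6.0000: CF_t = 17.000000, DF = 0.788493, PV = 13.404384
  t = 6.5000: CF_t = 17.000000, DF = 0.773033, PV = 13.141553
  t = 7.0000: CF_t = 1017.000000, DF = 0.757875, PV = 770.758900
Price P = sum_t PV_t = 963.681254


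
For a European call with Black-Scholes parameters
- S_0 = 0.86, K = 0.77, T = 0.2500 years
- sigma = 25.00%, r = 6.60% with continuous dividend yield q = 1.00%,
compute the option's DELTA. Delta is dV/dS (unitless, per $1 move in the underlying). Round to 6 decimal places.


Answer: Delta = 0.853027

Derivation:
d1 = 1.0588349952; d2 = 0.9338349952
phi(d1) = 0.2277505548; exp(-qT) = 0.9975031224; exp(-rT) = 0.9836353794
N(d1) = 0.8551625335
Delta = exp(-qT) * N(d1) = 0.9975031224 * 0.8551625335 = 0.853027


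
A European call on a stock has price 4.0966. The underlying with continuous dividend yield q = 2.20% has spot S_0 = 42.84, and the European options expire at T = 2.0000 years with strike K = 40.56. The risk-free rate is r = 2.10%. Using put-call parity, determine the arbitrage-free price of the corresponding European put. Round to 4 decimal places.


Put-call parity: C - P = S_0 * exp(-qT) - K * exp(-rT).
S_0 * exp(-qT) = 42.8400 * 0.95695396 = 40.99590754
K * exp(-rT) = 40.5600 * 0.95886978 = 38.89175830
P = C - S*exp(-qT) + K*exp(-rT)
P = 4.0966 - 40.99590754 + 38.89175830 = 1.9925

Answer: Put price = 1.9925


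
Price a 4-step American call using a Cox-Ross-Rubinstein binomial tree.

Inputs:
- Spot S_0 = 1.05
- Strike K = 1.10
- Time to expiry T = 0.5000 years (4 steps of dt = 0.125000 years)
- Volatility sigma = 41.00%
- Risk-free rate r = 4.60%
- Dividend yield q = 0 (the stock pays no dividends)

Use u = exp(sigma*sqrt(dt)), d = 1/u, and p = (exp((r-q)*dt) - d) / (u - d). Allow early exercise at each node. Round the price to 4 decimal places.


dt = T/N = 0.125000
u = exp(sigma*sqrt(dt)) = 1.155990; d = 1/u = 0.865060
p = (exp((r-q)*dt) - d) / (u - d) = 0.483645
Discount per step: exp(-r*dt) = 0.994266
Stock lattice S(k, i) with i counting down-moves:
  k=0: S(0,0) = 1.0500
  k=1: S(1,0) = 1.2138; S(1,1) = 0.9083
  k=2: S(2,0) = 1.4031; S(2,1) = 1.0500; S(2,2) = 0.7857
  k=3: S(3,0) = 1.6220; S(3,1) = 1.2138; S(3,2) = 0.9083; S(3,3) = 0.6797
  k=4: S(4,0) = 1.8750; S(4,1) = 1.4031; S(4,2) = 1.0500; S(4,3) = 0.7857; S(4,4) = 0.5880
Terminal payoffs V(N, i) = max(S_T - K, 0):
  V(4,0) = 0.775017; V(4,1) = 0.303128; V(4,2) = 0.000000; V(4,3) = 0.000000; V(4,4) = 0.000000
Backward induction: V(k, i) = exp(-r*dt) * [p * V(k+1, i) + (1-p) * V(k+1, i+1)]; then take max(V_cont, immediate exercise) for American.
  V(3,0) = exp(-r*dt) * [p*0.775017 + (1-p)*0.303128] = 0.528308; exercise = 0.522001; V(3,0) = max -> 0.528308
  V(3,1) = exp(-r*dt) * [p*0.303128 + (1-p)*0.000000] = 0.145766; exercise = 0.113789; V(3,1) = max -> 0.145766
  V(3,2) = exp(-r*dt) * [p*0.000000 + (1-p)*0.000000] = 0.000000; exercise = 0.000000; V(3,2) = max -> 0.000000
  V(3,3) = exp(-r*dt) * [p*0.000000 + (1-p)*0.000000] = 0.000000; exercise = 0.000000; V(3,3) = max -> 0.000000
  V(2,0) = exp(-r*dt) * [p*0.528308 + (1-p)*0.145766] = 0.328884; exercise = 0.303128; V(2,0) = max -> 0.328884
  V(2,1) = exp(-r*dt) * [p*0.145766 + (1-p)*0.000000] = 0.070095; exercise = 0.000000; V(2,1) = max -> 0.070095
  V(2,2) = exp(-r*dt) * [p*0.000000 + (1-p)*0.000000] = 0.000000; exercise = 0.000000; V(2,2) = max -> 0.000000
  V(1,0) = exp(-r*dt) * [p*0.328884 + (1-p)*0.070095] = 0.194137; exercise = 0.113789; V(1,0) = max -> 0.194137
  V(1,1) = exp(-r*dt) * [p*0.070095 + (1-p)*0.000000] = 0.033707; exercise = 0.000000; V(1,1) = max -> 0.033707
  V(0,0) = exp(-r*dt) * [p*0.194137 + (1-p)*0.033707] = 0.110660; exercise = 0.000000; V(0,0) = max -> 0.110660

Answer: Price = V(0,0) = 0.1107


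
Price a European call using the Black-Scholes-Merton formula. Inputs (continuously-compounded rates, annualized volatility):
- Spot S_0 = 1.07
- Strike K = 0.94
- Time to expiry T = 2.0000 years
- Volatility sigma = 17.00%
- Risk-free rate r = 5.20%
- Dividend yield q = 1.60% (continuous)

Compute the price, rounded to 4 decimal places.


d1 = (ln(S/K) + (r - q + 0.5*sigma^2) * T) / (sigma * sqrt(T)) = 0.95847930
d2 = d1 - sigma * sqrt(T) = 0.71806299
exp(-rT) = 0.90122530; exp(-qT) = 0.96850658
C = S_0 * exp(-qT) * N(d1) - K * exp(-rT) * N(d2)
N(d1) = 0.83108944; N(d2) = 0.76364078
C = 1.0700 * 0.96850658 * 0.83108944 - 0.9400 * 0.90122530 * 0.76364078 = 0.2143

Answer: Price = 0.2143


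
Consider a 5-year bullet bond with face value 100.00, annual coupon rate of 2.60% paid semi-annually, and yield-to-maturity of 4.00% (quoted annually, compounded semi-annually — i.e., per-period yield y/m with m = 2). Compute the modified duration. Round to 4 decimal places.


Answer: Modified duration = 4.6171

Derivation:
Coupon per period c = face * coupon_rate / m = 1.300000
Periods per year m = 2; per-period yield y/m = 0.020000
Number of cashflows N = 10
Cashflows (t years, CF_t, discount factor 1/(1+y/m)^(m*t), PV):
  t = 0.5000: CF_t = 1.300000, DF = 0.980392, PV = 1.274510
  t = 1.0000: CF_t = 1.300000, DF = 0.961169, PV = 1.249519
  t = 1.5000: CF_t = 1.300000, DF = 0.942322, PV = 1.225019
  t = 2.0000: CF_t = 1.300000, DF = 0.923845, PV = 1.200999
  t = 2.5000: CF_t = 1.300000, DF = 0.905731, PV = 1.177450
  t = 3.0000: CF_t = 1.300000, DF = 0.887971, PV = 1.154363
  t = 3.5000: CF_t = 1.300000, DF = 0.870560, PV = 1.131728
  t = 4.0000: CF_t = 1.300000, DF = 0.853490, PV = 1.109537
  t = 4.5000: CF_t = 1.300000, DF = 0.836755, PV = 1.087782
  t = 5.0000: CF_t = 101.300000, DF = 0.820348, PV = 83.101283
Price P = sum_t PV_t = 93.712190
First compute Macaulay numerator sum_t t * PV_t:
  t * PV_t at t = 0.5000: 0.637255
  t * PV_t at t = 1.0000: 1.249519
  t * PV_t at t = 1.5000: 1.837529
  t * PV_t at t = 2.0000: 2.401998
  t * PV_t at t = 2.5000: 2.943625
  t * PV_t at t = 3.0000: 3.463088
  t * PV_t at t = 3.5000: 3.961049
  t * PV_t at t = 4.0000: 4.438150
  t * PV_t at t = 4.5000: 4.895018
  t * PV_t at t = 5.0000: 415.506414
Macaulay duration D = 441.333645 / 93.712190 = 4.709458
Modified duration = D / (1 + y/m) = 4.709458 / (1 + 0.020000) = 4.617116


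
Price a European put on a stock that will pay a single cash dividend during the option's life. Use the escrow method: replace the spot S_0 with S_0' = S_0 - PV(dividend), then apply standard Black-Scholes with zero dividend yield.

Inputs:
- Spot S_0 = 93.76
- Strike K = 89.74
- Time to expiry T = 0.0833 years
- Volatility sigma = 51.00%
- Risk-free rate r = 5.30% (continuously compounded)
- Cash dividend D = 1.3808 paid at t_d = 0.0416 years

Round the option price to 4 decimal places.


Answer: Price = 3.9488

Derivation:
PV(D) = D * exp(-r * t_d) = 1.3808 * 0.99779763 = 1.37775897
S_0' = S_0 - PV(D) = 93.7600 - 1.37775897 = 92.38224103
d1 = (ln(S_0'/K) + (r + sigma^2/2)*T) / (sigma*sqrt(T)) = 0.30073214
d2 = d1 - sigma*sqrt(T) = 0.15353727
exp(-rT) = 0.99559483
N(-d1) = 0.38180938; N(-d2) = 0.43898730
P = K * exp(-rT) * N(-d2) - S_0' * N(-d1) = 89.7400 * 0.99559483 * 0.43898730 - 92.38224103 * 0.38180938 = 3.9488


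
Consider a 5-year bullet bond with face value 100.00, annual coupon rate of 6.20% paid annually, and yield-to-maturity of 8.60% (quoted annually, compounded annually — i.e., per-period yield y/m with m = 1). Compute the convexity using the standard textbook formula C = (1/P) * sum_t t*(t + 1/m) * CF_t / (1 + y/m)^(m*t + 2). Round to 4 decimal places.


Coupon per period c = face * coupon_rate / m = 6.200000
Periods per year m = 1; per-period yield y/m = 0.086000
Number of cashflows N = 5
Cashflows (t years, CF_t, discount factor 1/(1+y/m)^(m*t), PV):
  t = 1.0000: CF_t = 6.200000, DF = 0.920810, PV = 5.709024
  t = 2.0000: CF_t = 6.200000, DF = 0.847892, PV = 5.256928
  t = 3.0000: CF_t = 6.200000, DF = 0.780747, PV = 4.840634
  t = 4.0000: CF_t = 6.200000, DF = 0.718920, PV = 4.457305
  t = 5.0000: CF_t = 106.200000, DF = 0.661989, PV = 70.303248
Price P = sum_t PV_t = 90.567139
Convexity numerator sum_t t*(t + 1/m) * CF_t / (1+y/m)^(m*t + 2):
  t = 1.0000: term = 9.681267
  t = 2.0000: term = 26.743832
  t = 3.0000: term = 49.251993
  t = 4.0000: term = 75.586239
  t = 5.0000: term = 1788.286075
Convexity = (1/P) * sum = 1949.549406 / 90.567139 = 21.526013

Answer: Convexity = 21.5260


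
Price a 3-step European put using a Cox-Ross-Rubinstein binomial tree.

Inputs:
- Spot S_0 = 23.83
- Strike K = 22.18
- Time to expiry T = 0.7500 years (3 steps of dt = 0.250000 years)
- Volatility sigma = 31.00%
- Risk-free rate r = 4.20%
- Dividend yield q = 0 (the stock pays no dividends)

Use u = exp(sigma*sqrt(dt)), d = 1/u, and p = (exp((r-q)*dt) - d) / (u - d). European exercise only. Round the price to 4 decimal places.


dt = T/N = 0.250000
u = exp(sigma*sqrt(dt)) = 1.167658; d = 1/u = 0.856415
p = (exp((r-q)*dt) - d) / (u - d) = 0.495241
Discount per step: exp(-r*dt) = 0.989555
Stock lattice S(k, i) with i counting down-moves:
  k=0: S(0,0) = 23.8300
  k=1: S(1,0) = 27.8253; S(1,1) = 20.4084
  k=2: S(2,0) = 32.4904; S(2,1) = 23.8300; S(2,2) = 17.4780
  k=3: S(3,0) = 37.9377; S(3,1) = 27.8253; S(3,2) = 20.4084; S(3,3) = 14.9685
Terminal payoffs V(N, i) = max(K - S_T, 0):
  V(3,0) = 0.000000; V(3,1) = 0.000000; V(3,2) = 1.771626; V(3,3) = 7.211540
Backward induction: V(k, i) = exp(-r*dt) * [p * V(k+1, i) + (1-p) * V(k+1, i+1)].
  V(2,0) = exp(-r*dt) * [p*0.000000 + (1-p)*0.000000] = 0.000000
  V(2,1) = exp(-r*dt) * [p*0.000000 + (1-p)*1.771626] = 0.884904
  V(2,2) = exp(-r*dt) * [p*1.771626 + (1-p)*7.211540] = 4.470287
  V(1,0) = exp(-r*dt) * [p*0.000000 + (1-p)*0.884904] = 0.441998
  V(1,1) = exp(-r*dt) * [p*0.884904 + (1-p)*4.470287] = 2.666513
  V(0,0) = exp(-r*dt) * [p*0.441998 + (1-p)*2.666513] = 1.548498

Answer: Price = V(0,0) = 1.5485


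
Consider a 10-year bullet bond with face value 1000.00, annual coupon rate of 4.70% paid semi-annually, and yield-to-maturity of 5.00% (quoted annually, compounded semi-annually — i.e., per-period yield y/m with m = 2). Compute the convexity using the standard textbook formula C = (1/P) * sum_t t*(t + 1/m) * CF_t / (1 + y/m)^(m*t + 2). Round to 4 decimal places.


Coupon per period c = face * coupon_rate / m = 23.500000
Periods per year m = 2; per-period yield y/m = 0.025000
Number of cashflows N = 20
Cashflows (t years, CF_t, discount factor 1/(1+y/m)^(m*t), PV):
  t = 0.5000: CF_t = 23.500000, DF = 0.975610, PV = 22.926829
  t = 1.0000: CF_t = 23.500000, DF = 0.951814, PV = 22.367638
  t = 1.5000: CF_t = 23.500000, DF = 0.928599, PV = 21.822086
  t = 2.0000: CF_t = 23.500000, DF = 0.905951, PV = 21.289840
  t = 2.5000: CF_t = 23.500000, DF = 0.883854, PV = 20.770576
  t = 3.0000: CF_t = 23.500000, DF = 0.862297, PV = 20.263976
  t = 3.5000: CF_t = 23.500000, DF = 0.841265, PV = 19.769733
  t = 4.0000: CF_t = 23.500000, DF = 0.820747, PV = 19.287544
  t = 4.5000: CF_t = 23.500000, DF = 0.800728, PV = 18.817117
  t = 5.0000: CF_t = 23.500000, DF = 0.781198, PV = 18.358162
  t = 5.5000: CF_t = 23.500000, DF = 0.762145, PV = 17.910402
  t = 6.0000: CF_t = 23.500000, DF = 0.743556, PV = 17.473563
  t = 6.5000: CF_t = 23.500000, DF = 0.725420, PV = 17.047379
  t = 7.0000: CF_t = 23.500000, DF = 0.707727, PV = 16.631589
  t = 7.5000: CF_t = 23.500000, DF = 0.690466, PV = 16.225941
  t = 8.0000: CF_t = 23.500000, DF = 0.673625, PV = 15.830186
  t = 8.5000: CF_t = 23.500000, DF = 0.657195, PV = 15.444084
  t = 9.0000: CF_t = 23.500000, DF = 0.641166, PV = 15.067399
  t = 9.5000: CF_t = 23.500000, DF = 0.625528, PV = 14.699901
  t = 10.0000: CF_t = 1023.500000, DF = 0.610271, PV = 624.612310
Price P = sum_t PV_t = 976.616257
Convexity numerator sum_t t*(t + 1/m) * CF_t / (1+y/m)^(m*t + 2):
  t = 0.5000: term = 10.911043
  t = 1.0000: term = 31.934760
  t = 1.5000: term = 62.311727
  t = 2.0000: term = 101.319882
  t = 2.5000: term = 148.272998
  t = 3.0000: term = 202.519216
  t = 3.5000: term = 263.439631
  t = 4.0000: term = 330.446924
  t = 4.5000: term = 402.984054
  t = 5.0000: term = 480.522991
  t = 5.5000: term = 562.563501
  t = 6.0000: term = 648.631975
  t = 6.5000: term = 738.280297
  t = 7.0000: term = 831.084762
  t = 7.5000: term = 926.645030
  t = 8.0000: term = 1024.583123
  t = 8.5000: term = 1124.542452
  t = 9.0000: term = 1226.186892
  t = 9.5000: term = 1329.199883
  t = 10.0000: term = 62424.073815
Convexity = (1/P) * sum = 72870.454956 / 976.616257 = 74.615239

Answer: Convexity = 74.6152


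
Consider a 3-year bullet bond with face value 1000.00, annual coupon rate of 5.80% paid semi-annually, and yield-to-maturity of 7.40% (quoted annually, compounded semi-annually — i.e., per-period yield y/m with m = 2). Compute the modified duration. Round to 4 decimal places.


Answer: Modified duration = 2.6915

Derivation:
Coupon per period c = face * coupon_rate / m = 29.000000
Periods per year m = 2; per-period yield y/m = 0.037000
Number of cashflows N = 6
Cashflows (t years, CF_t, discount factor 1/(1+y/m)^(m*t), PV):
  t = 0.5000: CF_t = 29.000000, DF = 0.964320, PV = 27.965284
  t = 1.0000: CF_t = 29.000000, DF = 0.929913, PV = 26.967487
  t = 1.5000: CF_t = 29.000000, DF = 0.896734, PV = 26.005292
  t = 2.0000: CF_t = 29.000000, DF = 0.864739, PV = 25.077427
  t = 2.5000: CF_t = 29.000000, DF = 0.833885, PV = 24.182668
  t = 3.0000: CF_t = 1029.000000, DF = 0.804132, PV = 827.452050
Price P = sum_t PV_t = 957.650209
First compute Macaulay numerator sum_t t * PV_t:
  t * PV_t at t = 0.5000: 13.982642
  t * PV_t at t = 1.0000: 26.967487
  t * PV_t at t = 1.5000: 39.007937
  t * PV_t at t = 2.0000: 50.154854
  t * PV_t at t = 2.5000: 60.456670
  t * PV_t at t = 3.0000: 2482.356151
Macaulay duration D = 2672.925742 / 957.650209 = 2.791129
Modified duration = D / (1 + y/m) = 2.791129 / (1 + 0.037000) = 2.691542


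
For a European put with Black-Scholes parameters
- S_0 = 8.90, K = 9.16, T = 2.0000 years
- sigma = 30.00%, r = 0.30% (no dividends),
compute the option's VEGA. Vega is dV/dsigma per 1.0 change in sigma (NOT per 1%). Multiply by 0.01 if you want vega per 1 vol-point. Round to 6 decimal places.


Answer: Vega = 4.958684

Derivation:
d1 = 0.1584039352; d2 = -0.2658601335
phi(d1) = 0.3939684549; exp(-qT) = 1.0000000000; exp(-rT) = 0.9940179641
Vega = S * exp(-qT) * phi(d1) * sqrt(T) = 8.9000 * 1.0000000000 * 0.3939684549 * 1.4142135624 = 4.958684


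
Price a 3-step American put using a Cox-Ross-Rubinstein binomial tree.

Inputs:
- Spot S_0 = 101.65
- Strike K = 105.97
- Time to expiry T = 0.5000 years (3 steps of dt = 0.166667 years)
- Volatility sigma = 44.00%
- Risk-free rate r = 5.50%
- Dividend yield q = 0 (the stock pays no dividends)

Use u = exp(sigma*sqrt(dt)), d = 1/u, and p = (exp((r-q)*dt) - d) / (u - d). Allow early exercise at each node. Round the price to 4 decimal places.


Answer: Price = V(0,0) = 14.5716

Derivation:
dt = T/N = 0.166667
u = exp(sigma*sqrt(dt)) = 1.196774; d = 1/u = 0.835580
p = (exp((r-q)*dt) - d) / (u - d) = 0.480709
Discount per step: exp(-r*dt) = 0.990875
Stock lattice S(k, i) with i counting down-moves:
  k=0: S(0,0) = 101.6500
  k=1: S(1,0) = 121.6520; S(1,1) = 84.9367
  k=2: S(2,0) = 145.5899; S(2,1) = 101.6500; S(2,2) = 70.9714
  k=3: S(3,0) = 174.2382; S(3,1) = 121.6520; S(3,2) = 84.9367; S(3,3) = 59.3023
Terminal payoffs V(N, i) = max(K - S_T, 0):
  V(3,0) = 0.000000; V(3,1) = 0.000000; V(3,2) = 21.033298; V(3,3) = 46.667717
Backward induction: V(k, i) = exp(-r*dt) * [p * V(k+1, i) + (1-p) * V(k+1, i+1)]; then take max(V_cont, immediate exercise) for American.
  V(2,0) = exp(-r*dt) * [p*0.000000 + (1-p)*0.000000] = 0.000000; exercise = 0.000000; V(2,0) = max -> 0.000000
  V(2,1) = exp(-r*dt) * [p*0.000000 + (1-p)*21.033298] = 10.822748; exercise = 4.320000; V(2,1) = max -> 10.822748
  V(2,2) = exp(-r*dt) * [p*21.033298 + (1-p)*46.667717] = 34.031642; exercise = 34.998595; V(2,2) = max -> 34.998595
  V(1,0) = exp(-r*dt) * [p*0.000000 + (1-p)*10.822748] = 5.568878; exercise = 0.000000; V(1,0) = max -> 5.568878
  V(1,1) = exp(-r*dt) * [p*10.822748 + (1-p)*34.998595] = 23.163748; exercise = 21.033298; V(1,1) = max -> 23.163748
  V(0,0) = exp(-r*dt) * [p*5.568878 + (1-p)*23.163748] = 14.571557; exercise = 4.320000; V(0,0) = max -> 14.571557


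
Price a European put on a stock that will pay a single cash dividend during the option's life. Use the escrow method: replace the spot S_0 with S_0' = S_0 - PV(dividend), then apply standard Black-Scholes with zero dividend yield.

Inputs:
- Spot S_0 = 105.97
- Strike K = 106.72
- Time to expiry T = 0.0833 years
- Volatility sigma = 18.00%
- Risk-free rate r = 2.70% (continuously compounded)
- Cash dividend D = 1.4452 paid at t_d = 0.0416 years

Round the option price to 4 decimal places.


PV(D) = D * exp(-r * t_d) = 1.4452 * 0.99887743 = 1.44357766
S_0' = S_0 - PV(D) = 105.9700 - 1.44357766 = 104.52642234
d1 = (ln(S_0'/K) + (r + sigma^2/2)*T) / (sigma*sqrt(T)) = -0.33050556
d2 = d1 - sigma*sqrt(T) = -0.38245669
exp(-rT) = 0.99775343
N(-d1) = 0.62949100; N(-d2) = 0.64893867
P = K * exp(-rT) * N(-d2) - S_0' * N(-d1) = 106.7200 * 0.99775343 * 0.64893867 - 104.52642234 * 0.62949100 = 3.3007

Answer: Price = 3.3007


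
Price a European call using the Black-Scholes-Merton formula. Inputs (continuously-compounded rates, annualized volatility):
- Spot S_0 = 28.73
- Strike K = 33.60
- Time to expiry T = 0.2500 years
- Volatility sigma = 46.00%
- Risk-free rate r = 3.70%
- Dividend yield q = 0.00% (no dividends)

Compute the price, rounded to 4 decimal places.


d1 = (ln(S/K) + (r - q + 0.5*sigma^2) * T) / (sigma * sqrt(T)) = -0.52558345
d2 = d1 - sigma * sqrt(T) = -0.75558345
exp(-rT) = 0.99079265; exp(-qT) = 1.00000000
C = S_0 * exp(-qT) * N(d1) - K * exp(-rT) * N(d2)
N(d1) = 0.29958883; N(d2) = 0.22494949
C = 28.7300 * 1.00000000 * 0.29958883 - 33.6000 * 0.99079265 * 0.22494949 = 1.1185

Answer: Price = 1.1185
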